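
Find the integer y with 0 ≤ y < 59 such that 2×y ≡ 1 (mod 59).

30

By the extended Euclidean algorithm:
59 = 29*2 + 1
2 = 2*1 + 0
gcd(2, 59) = 1, so the inverse exists.
Bézout: 1 = 1*59 − 29*2.
So 2⁻¹ ≡ −29 ≡ 30 (mod 59).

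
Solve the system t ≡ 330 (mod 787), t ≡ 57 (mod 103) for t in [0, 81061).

30236

787⁻¹ mod 103: 787×64 ≡ 1 (mod 103), so 787⁻¹ ≡ 64.
t = 330 + 787×((57 − 330)×64 mod 103) = 330 + 787×38 = 30236.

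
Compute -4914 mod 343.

231

-4914 = -15×343 + 231, so -4914 ≡ 231 (mod 343).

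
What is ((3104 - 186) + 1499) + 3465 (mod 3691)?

3104 - 186 = 2918
2918 + 1499 = 4417 ≡ 726 (mod 3691)
726 + 3465 = 4191 ≡ 500 (mod 3691)

500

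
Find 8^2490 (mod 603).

Compute successive squares:
2490 in binary is 100110111010, i.e. 2490 = 2048 + 256 + 128 + 32 + 16 + 8 + 2.
8^1 ≡ 8 (mod 603)
8^2 ≡ 8^2 = 64 (mod 603)
8^4 ≡ 64^2 = 4096 ≡ 478 (mod 603)
8^8 ≡ 478^2 = 228484 ≡ 550 (mod 603)
8^16 ≡ 550^2 = 302500 ≡ 397 (mod 603)
8^32 ≡ 397^2 = 157609 ≡ 226 (mod 603)
8^64 ≡ 226^2 = 51076 ≡ 424 (mod 603)
8^128 ≡ 424^2 = 179776 ≡ 82 (mod 603)
8^256 ≡ 82^2 = 6724 ≡ 91 (mod 603)
8^512 ≡ 91^2 = 8281 ≡ 442 (mod 603)
8^1024 ≡ 442^2 = 195364 ≡ 595 (mod 603)
8^2048 ≡ 595^2 = 354025 ≡ 64 (mod 603)
8^2490 = 8^2048 × 8^256 × 8^128 × 8^32 × 8^16 × 8^8 × 8^2 ≡ 64 × 91 × 82 × 226 × 397 × 550 × 64 (mod 603).
Accumulate the product:
64 × 91 = 5824 ≡ 397
397 × 82 = 32554 ≡ 595
595 × 226 = 134470 ≡ 1
1 × 397 = 397
397 × 550 = 218350 ≡ 64
64 × 64 = 4096 ≡ 478

478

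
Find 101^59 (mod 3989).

3651

By square-and-multiply:
59 in binary is 111011, i.e. 59 = 32 + 16 + 8 + 2 + 1.
101^1 ≡ 101 (mod 3989)
101^2 ≡ 101^2 = 10201 ≡ 2223 (mod 3989)
101^4 ≡ 2223^2 = 4941729 ≡ 3347 (mod 3989)
101^8 ≡ 3347^2 = 11202409 ≡ 1297 (mod 3989)
101^16 ≡ 1297^2 = 1682209 ≡ 2840 (mod 3989)
101^32 ≡ 2840^2 = 8065600 ≡ 3831 (mod 3989)
101^59 = 101^32 × 101^16 × 101^8 × 101^2 × 101^1 ≡ 3831 × 2840 × 1297 × 2223 × 101 (mod 3989).
Accumulate the product:
3831 × 2840 = 10880040 ≡ 2037
2037 × 1297 = 2641989 ≡ 1271
1271 × 2223 = 2825433 ≡ 1221
1221 × 101 = 123321 ≡ 3651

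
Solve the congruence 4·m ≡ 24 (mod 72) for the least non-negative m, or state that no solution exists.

6

gcd(4, 72) = 4, and 4 | 24, so solutions exist.
Divide through by 4: 1·m ≡ 6 mod 18.
1⁻¹ ≡ 1 (mod 18).
m ≡ 1·6 ≡ 6 (mod 18).
The smallest non-negative solution is m = 6.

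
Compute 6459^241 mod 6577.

241 in binary is 11110001, i.e. 241 = 128 + 64 + 32 + 16 + 1.
6459^1 ≡ 6459 (mod 6577)
6459^2 ≡ 6459^2 = 41718681 ≡ 770 (mod 6577)
6459^4 ≡ 770^2 = 592900 ≡ 970 (mod 6577)
6459^8 ≡ 970^2 = 940900 ≡ 389 (mod 6577)
6459^16 ≡ 389^2 = 151321 ≡ 50 (mod 6577)
6459^32 ≡ 50^2 = 2500 (mod 6577)
6459^64 ≡ 2500^2 = 6250000 ≡ 1850 (mod 6577)
6459^128 ≡ 1850^2 = 3422500 ≡ 2460 (mod 6577)
6459^241 = 6459^128 * 6459^64 * 6459^32 * 6459^16 * 6459^1 ≡ 2460 * 1850 * 2500 * 50 * 6459 (mod 6577).
Accumulate the product:
2460 * 1850 = 4551000 ≡ 6293
6293 * 2500 = 15732500 ≡ 316
316 * 50 = 15800 ≡ 2646
2646 * 6459 = 17090514 ≡ 3468

3468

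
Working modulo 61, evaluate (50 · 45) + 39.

32

50 · 45 = 2250 ≡ 54 (mod 61)
54 + 39 = 93 ≡ 32 (mod 61)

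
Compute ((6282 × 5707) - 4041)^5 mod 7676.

3297

6282 × 5707 = 35851374 ≡ 4454 (mod 7676)
4454 - 4041 = 413
(413)^5 ≡ 3297 (mod 7676)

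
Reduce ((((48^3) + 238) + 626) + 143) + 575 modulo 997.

510

(48)^3 ≡ 922 (mod 997)
922 + 238 = 1160 ≡ 163 (mod 997)
163 + 626 = 789
789 + 143 = 932
932 + 575 = 1507 ≡ 510 (mod 997)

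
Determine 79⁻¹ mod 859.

Run the extended Euclidean algorithm:
859 = 10·79 + 69
79 = 1·69 + 10
69 = 6·10 + 9
10 = 1·9 + 1
9 = 9·1 + 0
gcd(79, 859) = 1, so the inverse exists.
Back-substitute for 1:
1 = 1·10 − 1·9
  = −1·69 + 7·10
  = 7·79 − 8·69
  = −8·859 + 87·79
So 79⁻¹ ≡ 87 (mod 859).

87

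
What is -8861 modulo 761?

271

-8861 = -12*761 + 271, so -8861 ≡ 271 (mod 761).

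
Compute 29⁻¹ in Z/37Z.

37 = 1·29 + 8
29 = 3·8 + 5
8 = 1·5 + 3
5 = 1·3 + 2
3 = 1·2 + 1
2 = 2·1 + 0
gcd(29, 37) = 1, so the inverse exists.
Back-substitute for 1:
1 = 1·3 − 1·2
  = −1·5 + 2·3
  = 2·8 − 3·5
  = −3·29 + 11·8
  = 11·37 − 14·29
So 29⁻¹ ≡ −14 ≡ 23 (mod 37).

23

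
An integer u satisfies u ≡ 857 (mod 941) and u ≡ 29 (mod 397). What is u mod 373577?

117541

941⁻¹ mod 397: 941×370 ≡ 1 (mod 397), so 941⁻¹ ≡ 370.
u = 857 + 941×((29 − 857)×370 mod 397) = 857 + 941×124 = 117541.
Check: 117541 mod 941 = 857, 117541 mod 397 = 29. ✓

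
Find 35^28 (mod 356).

81

Compute successive squares:
28 in binary is 11100, i.e. 28 = 16 + 8 + 4.
35^1 ≡ 35 (mod 356)
35^2 ≡ 35^2 = 1225 ≡ 157 (mod 356)
35^4 ≡ 157^2 = 24649 ≡ 85 (mod 356)
35^8 ≡ 85^2 = 7225 ≡ 105 (mod 356)
35^16 ≡ 105^2 = 11025 ≡ 345 (mod 356)
35^28 = 35^16 * 35^8 * 35^4 ≡ 345 * 105 * 85 (mod 356).
Accumulate the product:
345 * 105 = 36225 ≡ 269
269 * 85 = 22865 ≡ 81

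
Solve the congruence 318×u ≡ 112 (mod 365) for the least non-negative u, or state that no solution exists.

184

gcd(318, 365) = 1, so a unique solution mod 365 exists.
318⁻¹ ≡ 132 (mod 365).
u ≡ 132×112 ≡ 184 (mod 365).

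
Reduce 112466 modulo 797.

89

112466 = 141·797 + 89, so 112466 ≡ 89 (mod 797).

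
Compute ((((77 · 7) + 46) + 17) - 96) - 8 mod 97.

13

77 · 7 = 539 ≡ 54 (mod 97)
54 + 46 = 100 ≡ 3 (mod 97)
3 + 17 = 20
20 - 96 = -76 ≡ 21 (mod 97)
21 - 8 = 13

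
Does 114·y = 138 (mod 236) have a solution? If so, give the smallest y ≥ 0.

gcd(114, 236) = 2, and 2 | 138, so solutions exist.
Divide through by 2: 57·y = 69 (mod 118).
57⁻¹ ≡ 29 (mod 118).
y ≡ 29·69 ≡ 113 (mod 118).
The smallest non-negative solution is y = 113.

113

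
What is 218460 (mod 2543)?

218460 = 85·2543 + 2305, so 218460 ≡ 2305 (mod 2543).

2305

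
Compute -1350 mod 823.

296

-1350 = -2·823 + 296, so -1350 ≡ 296 (mod 823).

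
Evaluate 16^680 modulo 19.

Using repeated squaring:
680 in binary is 1010101000, i.e. 680 = 512 + 128 + 32 + 8.
16^1 ≡ 16 (mod 19)
16^2 ≡ 16^2 = 256 ≡ 9 (mod 19)
16^4 ≡ 9^2 = 81 ≡ 5 (mod 19)
16^8 ≡ 5^2 = 25 ≡ 6 (mod 19)
16^16 ≡ 6^2 = 36 ≡ 17 (mod 19)
16^32 ≡ 17^2 = 289 ≡ 4 (mod 19)
16^64 ≡ 4^2 = 16 (mod 19)
16^128 ≡ 16^2 = 256 ≡ 9 (mod 19)
16^256 ≡ 9^2 = 81 ≡ 5 (mod 19)
16^512 ≡ 5^2 = 25 ≡ 6 (mod 19)
16^680 = 16^512 · 16^128 · 16^32 · 16^8 ≡ 6 · 9 · 4 · 6 (mod 19).
Accumulate the product:
6 · 9 = 54 ≡ 16
16 · 4 = 64 ≡ 7
7 · 6 = 42 ≡ 4

4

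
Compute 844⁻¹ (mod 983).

By the extended Euclidean algorithm:
983 = 1*844 + 139
844 = 6*139 + 10
139 = 13*10 + 9
10 = 1*9 + 1
9 = 9*1 + 0
gcd(844, 983) = 1, so the inverse exists.
Bézout: 1 = −85*983 + 99*844.
So 844⁻¹ ≡ 99 (mod 983).

99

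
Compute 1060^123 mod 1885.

460

1060^1 ≡ 1060 (mod 1885)
1060^2 ≡ 1060^2 = 1123600 ≡ 140 (mod 1885)
1060^4 ≡ 140^2 = 19600 ≡ 750 (mod 1885)
1060^8 ≡ 750^2 = 562500 ≡ 770 (mod 1885)
1060^16 ≡ 770^2 = 592900 ≡ 1010 (mod 1885)
1060^32 ≡ 1010^2 = 1020100 ≡ 315 (mod 1885)
1060^64 ≡ 315^2 = 99225 ≡ 1205 (mod 1885)
1060^123 = 1060^64 · 1060^32 · 1060^16 · 1060^8 · 1060^2 · 1060^1 ≡ 1205 · 315 · 1010 · 770 · 140 · 1060 (mod 1885).
Accumulate the product:
1205 · 315 = 379575 ≡ 690
690 · 1010 = 696900 ≡ 1335
1335 · 770 = 1027950 ≡ 625
625 · 140 = 87500 ≡ 790
790 · 1060 = 837400 ≡ 460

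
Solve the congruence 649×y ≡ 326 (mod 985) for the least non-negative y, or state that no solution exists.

gcd(649, 985) = 1, so a unique solution mod 985 exists.
649⁻¹ ≡ 214 (mod 985).
y ≡ 214×326 ≡ 814 (mod 985).

814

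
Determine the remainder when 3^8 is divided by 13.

9

By square-and-multiply:
3^1 ≡ 3 (mod 13)
3^2 ≡ 3^2 = 9 (mod 13)
3^4 ≡ 9^2 = 81 ≡ 3 (mod 13)
3^8 ≡ 3^2 = 9 (mod 13)
So 3^8 ≡ 9 (mod 13).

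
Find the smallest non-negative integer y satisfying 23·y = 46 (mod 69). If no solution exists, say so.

gcd(23, 69) = 23, and 23 | 46, so solutions exist.
Divide through by 23: 1·y = 2 (mod 3).
1⁻¹ ≡ 1 (mod 3).
y ≡ 1·2 ≡ 2 (mod 3).
The smallest non-negative solution is y = 2.

2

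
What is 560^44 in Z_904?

Using repeated squaring:
44 in binary is 101100, i.e. 44 = 32 + 8 + 4.
560^1 ≡ 560 (mod 904)
560^2 ≡ 560^2 = 313600 ≡ 816 (mod 904)
560^4 ≡ 816^2 = 665856 ≡ 512 (mod 904)
560^8 ≡ 512^2 = 262144 ≡ 888 (mod 904)
560^16 ≡ 888^2 = 788544 ≡ 256 (mod 904)
560^32 ≡ 256^2 = 65536 ≡ 448 (mod 904)
560^44 = 560^32 · 560^8 · 560^4 ≡ 448 · 888 · 512 (mod 904).
Accumulate the product:
448 · 888 = 397824 ≡ 64
64 · 512 = 32768 ≡ 224

224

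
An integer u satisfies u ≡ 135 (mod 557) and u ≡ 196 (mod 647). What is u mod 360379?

332107

557⁻¹ mod 647: 557×381 ≡ 1 (mod 647), so 557⁻¹ ≡ 381.
u = 135 + 557×((196 − 135)×381 mod 647) = 135 + 557×596 = 332107.
Check: 332107 mod 557 = 135, 332107 mod 647 = 196. ✓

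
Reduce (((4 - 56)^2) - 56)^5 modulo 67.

4 - 56 = -52 ≡ 15 (mod 67)
(15)^2 ≡ 24 (mod 67)
24 - 56 = -32 ≡ 35 (mod 67)
(35)^5 ≡ 39 (mod 67)

39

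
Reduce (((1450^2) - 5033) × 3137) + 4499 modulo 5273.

(1450)^2 ≡ 3846 (mod 5273)
3846 - 5033 = -1187 ≡ 4086 (mod 5273)
4086 × 3137 = 12817782 ≡ 4392 (mod 5273)
4392 + 4499 = 8891 ≡ 3618 (mod 5273)

3618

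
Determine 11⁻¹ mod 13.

13 = 1*11 + 2
11 = 5*2 + 1
2 = 2*1 + 0
gcd(11, 13) = 1, so the inverse exists.
Back-substitute for 1:
1 = 1*11 − 5*2
  = −5*13 + 6*11
So 11⁻¹ ≡ 6 (mod 13).

6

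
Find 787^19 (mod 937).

787^1 ≡ 787 (mod 937)
787^2 ≡ 787^2 = 619369 ≡ 12 (mod 937)
787^4 ≡ 12^2 = 144 (mod 937)
787^8 ≡ 144^2 = 20736 ≡ 122 (mod 937)
787^16 ≡ 122^2 = 14884 ≡ 829 (mod 937)
787^19 = 787^16 × 787^2 × 787^1 ≡ 829 × 12 × 787 (mod 937).
Accumulate the product:
829 × 12 = 9948 ≡ 578
578 × 787 = 454886 ≡ 441

441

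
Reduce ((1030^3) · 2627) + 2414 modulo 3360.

694

(1030)^3 ≡ 1240 (mod 3360)
1240 · 2627 = 3257480 ≡ 1640 (mod 3360)
1640 + 2414 = 4054 ≡ 694 (mod 3360)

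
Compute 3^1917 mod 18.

Using repeated squaring:
1917 in binary is 11101111101, i.e. 1917 = 1024 + 512 + 256 + 64 + 32 + 16 + 8 + 4 + 1.
3^1 ≡ 3 (mod 18)
3^2 ≡ 3^2 = 9 (mod 18)
3^4 ≡ 9^2 = 81 ≡ 9 (mod 18)
3^8 ≡ 9^2 = 81 ≡ 9 (mod 18)
3^16 ≡ 9^2 = 81 ≡ 9 (mod 18)
3^32 ≡ 9^2 = 81 ≡ 9 (mod 18)
3^64 ≡ 9^2 = 81 ≡ 9 (mod 18)
3^128 ≡ 9^2 = 81 ≡ 9 (mod 18)
3^256 ≡ 9^2 = 81 ≡ 9 (mod 18)
3^512 ≡ 9^2 = 81 ≡ 9 (mod 18)
3^1024 ≡ 9^2 = 81 ≡ 9 (mod 18)
3^1917 = 3^1024 × 3^512 × 3^256 × 3^64 × 3^32 × 3^16 × 3^8 × 3^4 × 3^1 ≡ 9 × 9 × 9 × 9 × 9 × 9 × 9 × 9 × 3 (mod 18).
Accumulate the product:
9 × 9 = 81 ≡ 9
9 × 9 = 81 ≡ 9
9 × 9 = 81 ≡ 9
9 × 9 = 81 ≡ 9
9 × 9 = 81 ≡ 9
9 × 9 = 81 ≡ 9
9 × 9 = 81 ≡ 9
9 × 3 = 27 ≡ 9

9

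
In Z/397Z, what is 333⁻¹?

31

Apply the Euclidean algorithm and back-substitute:
397 = 1*333 + 64
333 = 5*64 + 13
64 = 4*13 + 12
13 = 1*12 + 1
12 = 12*1 + 0
gcd(333, 397) = 1, so the inverse exists.
Bézout: 1 = −26*397 + 31*333.
So 333⁻¹ ≡ 31 (mod 397).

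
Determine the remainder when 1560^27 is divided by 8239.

By square-and-multiply:
27 in binary is 11011, i.e. 27 = 16 + 8 + 2 + 1.
1560^1 ≡ 1560 (mod 8239)
1560^2 ≡ 1560^2 = 2433600 ≡ 3095 (mod 8239)
1560^4 ≡ 3095^2 = 9579025 ≡ 5307 (mod 8239)
1560^8 ≡ 5307^2 = 28164249 ≡ 3347 (mod 8239)
1560^16 ≡ 3347^2 = 11202409 ≡ 5608 (mod 8239)
1560^27 = 1560^16 * 1560^8 * 1560^2 * 1560^1 ≡ 5608 * 3347 * 3095 * 1560 (mod 8239).
Accumulate the product:
5608 * 3347 = 18769976 ≡ 1534
1534 * 3095 = 4747730 ≡ 2066
2066 * 1560 = 3222960 ≡ 1511

1511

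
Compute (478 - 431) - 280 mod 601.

478 - 431 = 47
47 - 280 = -233 ≡ 368 (mod 601)

368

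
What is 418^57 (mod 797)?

594

By square-and-multiply:
57 in binary is 111001, i.e. 57 = 32 + 16 + 8 + 1.
418^1 ≡ 418 (mod 797)
418^2 ≡ 418^2 = 174724 ≡ 181 (mod 797)
418^4 ≡ 181^2 = 32761 ≡ 84 (mod 797)
418^8 ≡ 84^2 = 7056 ≡ 680 (mod 797)
418^16 ≡ 680^2 = 462400 ≡ 140 (mod 797)
418^32 ≡ 140^2 = 19600 ≡ 472 (mod 797)
418^57 = 418^32 × 418^16 × 418^8 × 418^1 ≡ 472 × 140 × 680 × 418 (mod 797).
Accumulate the product:
472 × 140 = 66080 ≡ 726
726 × 680 = 493680 ≡ 337
337 × 418 = 140866 ≡ 594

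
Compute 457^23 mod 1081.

894

Compute successive squares:
23 in binary is 10111, i.e. 23 = 16 + 4 + 2 + 1.
457^1 ≡ 457 (mod 1081)
457^2 ≡ 457^2 = 208849 ≡ 216 (mod 1081)
457^4 ≡ 216^2 = 46656 ≡ 173 (mod 1081)
457^8 ≡ 173^2 = 29929 ≡ 742 (mod 1081)
457^16 ≡ 742^2 = 550564 ≡ 335 (mod 1081)
457^23 = 457^16 · 457^4 · 457^2 · 457^1 ≡ 335 · 173 · 216 · 457 (mod 1081).
Accumulate the product:
335 · 173 = 57955 ≡ 662
662 · 216 = 142992 ≡ 300
300 · 457 = 137100 ≡ 894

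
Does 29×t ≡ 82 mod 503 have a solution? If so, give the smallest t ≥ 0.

gcd(29, 503) = 1, so a unique solution mod 503 exists.
29⁻¹ ≡ 451 (mod 503).
t ≡ 451×82 ≡ 263 (mod 503).

263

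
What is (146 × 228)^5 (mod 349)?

146 × 228 = 33288 ≡ 133 (mod 349)
(133)^5 ≡ 61 (mod 349)

61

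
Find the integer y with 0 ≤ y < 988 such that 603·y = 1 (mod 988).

By the extended Euclidean algorithm:
988 = 1·603 + 385
603 = 1·385 + 218
385 = 1·218 + 167
218 = 1·167 + 51
167 = 3·51 + 14
51 = 3·14 + 9
14 = 1·9 + 5
9 = 1·5 + 4
5 = 1·4 + 1
4 = 4·1 + 0
gcd(603, 988) = 1, so the inverse exists.
Back-substitute for 1:
1 = 1·5 − 1·4
  = −1·9 + 2·5
  = 2·14 − 3·9
  = −3·51 + 11·14
  = 11·167 − 36·51
  = −36·218 + 47·167
  = 47·385 − 83·218
  = −83·603 + 130·385
  = 130·988 − 213·603
So 603⁻¹ ≡ −213 ≡ 775 (mod 988).

775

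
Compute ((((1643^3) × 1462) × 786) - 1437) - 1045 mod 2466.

(1643)^3 ≡ 2465 (mod 2466)
2465 × 1462 = 3603830 ≡ 1004 (mod 2466)
1004 × 786 = 789144 ≡ 24 (mod 2466)
24 - 1437 = -1413 ≡ 1053 (mod 2466)
1053 - 1045 = 8

8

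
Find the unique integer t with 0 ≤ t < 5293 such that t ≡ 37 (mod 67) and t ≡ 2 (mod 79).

67⁻¹ mod 79: 67*46 ≡ 1 (mod 79), so 67⁻¹ ≡ 46.
t = 37 + 67*((2 − 37)*46 mod 79) = 37 + 67*49 = 3320.

3320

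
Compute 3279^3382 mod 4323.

540

3382 in binary is 110100110110, i.e. 3382 = 2048 + 1024 + 256 + 32 + 16 + 4 + 2.
3279^1 ≡ 3279 (mod 4323)
3279^2 ≡ 3279^2 = 10751841 ≡ 540 (mod 4323)
3279^4 ≡ 540^2 = 291600 ≡ 1959 (mod 4323)
3279^8 ≡ 1959^2 = 3837681 ≡ 3180 (mod 4323)
3279^16 ≡ 3180^2 = 10112400 ≡ 903 (mod 4323)
3279^32 ≡ 903^2 = 815409 ≡ 2685 (mod 4323)
3279^64 ≡ 2685^2 = 7209225 ≡ 2784 (mod 4323)
3279^128 ≡ 2784^2 = 7750656 ≡ 3840 (mod 4323)
3279^256 ≡ 3840^2 = 14745600 ≡ 4170 (mod 4323)
3279^512 ≡ 4170^2 = 17388900 ≡ 1794 (mod 4323)
3279^1024 ≡ 1794^2 = 3218436 ≡ 2124 (mod 4323)
3279^2048 ≡ 2124^2 = 4511376 ≡ 2487 (mod 4323)
3279^3382 = 3279^2048 × 3279^1024 × 3279^256 × 3279^32 × 3279^16 × 3279^4 × 3279^2 ≡ 2487 × 2124 × 4170 × 2685 × 903 × 1959 × 540 (mod 4323).
Accumulate the product:
2487 × 2124 = 5282388 ≡ 4005
4005 × 4170 = 16700850 ≡ 1101
1101 × 2685 = 2956185 ≡ 3576
3576 × 903 = 3229128 ≡ 4170
4170 × 1959 = 8169030 ≡ 2883
2883 × 540 = 1556820 ≡ 540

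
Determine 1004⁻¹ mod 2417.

65

Run the extended Euclidean algorithm:
2417 = 2*1004 + 409
1004 = 2*409 + 186
409 = 2*186 + 37
186 = 5*37 + 1
37 = 37*1 + 0
gcd(1004, 2417) = 1, so the inverse exists.
Bézout: 1 = −27*2417 + 65*1004.
So 1004⁻¹ ≡ 65 (mod 2417).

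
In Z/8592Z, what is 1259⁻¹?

1283

8592 = 6*1259 + 1038
1259 = 1*1038 + 221
1038 = 4*221 + 154
221 = 1*154 + 67
154 = 2*67 + 20
67 = 3*20 + 7
20 = 2*7 + 6
7 = 1*6 + 1
6 = 6*1 + 0
gcd(1259, 8592) = 1, so the inverse exists.
Bézout: 1 = −188*8592 + 1283*1259.
So 1259⁻¹ ≡ 1283 (mod 8592).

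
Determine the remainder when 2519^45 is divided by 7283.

45 in binary is 101101, i.e. 45 = 32 + 8 + 4 + 1.
2519^1 ≡ 2519 (mod 7283)
2519^2 ≡ 2519^2 = 6345361 ≡ 1868 (mod 7283)
2519^4 ≡ 1868^2 = 3489424 ≡ 867 (mod 7283)
2519^8 ≡ 867^2 = 751689 ≡ 1540 (mod 7283)
2519^16 ≡ 1540^2 = 2371600 ≡ 4625 (mod 7283)
2519^32 ≡ 4625^2 = 21390625 ≡ 454 (mod 7283)
2519^45 = 2519^32 · 2519^8 · 2519^4 · 2519^1 ≡ 454 · 1540 · 867 · 2519 (mod 7283).
Accumulate the product:
454 · 1540 = 699160 ≡ 7275
7275 · 867 = 6307425 ≡ 347
347 · 2519 = 874093 ≡ 133

133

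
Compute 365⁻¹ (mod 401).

401 = 1*365 + 36
365 = 10*36 + 5
36 = 7*5 + 1
5 = 5*1 + 0
gcd(365, 401) = 1, so the inverse exists.
Bézout: 1 = 71*401 − 78*365.
So 365⁻¹ ≡ −78 ≡ 323 (mod 401).

323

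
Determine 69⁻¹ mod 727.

432

Apply the Euclidean algorithm and back-substitute:
727 = 10*69 + 37
69 = 1*37 + 32
37 = 1*32 + 5
32 = 6*5 + 2
5 = 2*2 + 1
2 = 2*1 + 0
gcd(69, 727) = 1, so the inverse exists.
Bézout: 1 = 28*727 − 295*69.
So 69⁻¹ ≡ −295 ≡ 432 (mod 727).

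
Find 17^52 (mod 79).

52 in binary is 110100, i.e. 52 = 32 + 16 + 4.
17^1 ≡ 17 (mod 79)
17^2 ≡ 17^2 = 289 ≡ 52 (mod 79)
17^4 ≡ 52^2 = 2704 ≡ 18 (mod 79)
17^8 ≡ 18^2 = 324 ≡ 8 (mod 79)
17^16 ≡ 8^2 = 64 (mod 79)
17^32 ≡ 64^2 = 4096 ≡ 67 (mod 79)
17^52 = 17^32 · 17^16 · 17^4 ≡ 67 · 64 · 18 (mod 79).
Accumulate the product:
67 · 64 = 4288 ≡ 22
22 · 18 = 396 ≡ 1

1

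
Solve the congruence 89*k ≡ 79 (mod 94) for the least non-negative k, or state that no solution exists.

gcd(89, 94) = 1, so a unique solution mod 94 exists.
89⁻¹ ≡ 75 (mod 94).
k ≡ 75*79 ≡ 3 (mod 94).

3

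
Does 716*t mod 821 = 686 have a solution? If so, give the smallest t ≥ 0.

705

gcd(716, 821) = 1, so a unique solution mod 821 exists.
716⁻¹ ≡ 86 (mod 821).
t ≡ 86*686 ≡ 705 (mod 821).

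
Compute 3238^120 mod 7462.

Compute successive squares:
120 in binary is 1111000, i.e. 120 = 64 + 32 + 16 + 8.
3238^1 ≡ 3238 (mod 7462)
3238^2 ≡ 3238^2 = 10484644 ≡ 534 (mod 7462)
3238^4 ≡ 534^2 = 285156 ≡ 1600 (mod 7462)
3238^8 ≡ 1600^2 = 2560000 ≡ 534 (mod 7462)
3238^16 ≡ 534^2 = 285156 ≡ 1600 (mod 7462)
3238^32 ≡ 1600^2 = 2560000 ≡ 534 (mod 7462)
3238^64 ≡ 534^2 = 285156 ≡ 1600 (mod 7462)
3238^120 = 3238^64 * 3238^32 * 3238^16 * 3238^8 ≡ 1600 * 534 * 1600 * 534 (mod 7462).
Accumulate the product:
1600 * 534 = 854400 ≡ 3732
3732 * 1600 = 5971200 ≡ 1600
1600 * 534 = 854400 ≡ 3732

3732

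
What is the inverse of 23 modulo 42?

42 = 1×23 + 19
23 = 1×19 + 4
19 = 4×4 + 3
4 = 1×3 + 1
3 = 3×1 + 0
gcd(23, 42) = 1, so the inverse exists.
Back-substitute for 1:
1 = 1×4 − 1×3
  = −1×19 + 5×4
  = 5×23 − 6×19
  = −6×42 + 11×23
So 23⁻¹ ≡ 11 (mod 42).

11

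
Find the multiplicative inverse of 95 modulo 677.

620

677 = 7×95 + 12
95 = 7×12 + 11
12 = 1×11 + 1
11 = 11×1 + 0
gcd(95, 677) = 1, so the inverse exists.
Back-substitute for 1:
1 = 1×12 − 1×11
  = −1×95 + 8×12
  = 8×677 − 57×95
So 95⁻¹ ≡ −57 ≡ 620 (mod 677).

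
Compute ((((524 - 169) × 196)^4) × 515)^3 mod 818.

524 - 169 = 355
355 × 196 = 69580 ≡ 50 (mod 818)
(50)^4 ≡ 480 (mod 818)
480 × 515 = 247200 ≡ 164 (mod 818)
(164)^3 ≡ 288 (mod 818)

288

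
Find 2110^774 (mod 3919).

By square-and-multiply:
2110^1 ≡ 2110 (mod 3919)
2110^2 ≡ 2110^2 = 4452100 ≡ 116 (mod 3919)
2110^4 ≡ 116^2 = 13456 ≡ 1699 (mod 3919)
2110^8 ≡ 1699^2 = 2886601 ≡ 2217 (mod 3919)
2110^16 ≡ 2217^2 = 4915089 ≡ 663 (mod 3919)
2110^32 ≡ 663^2 = 439569 ≡ 641 (mod 3919)
2110^64 ≡ 641^2 = 410881 ≡ 3305 (mod 3919)
2110^128 ≡ 3305^2 = 10923025 ≡ 772 (mod 3919)
2110^256 ≡ 772^2 = 595984 ≡ 296 (mod 3919)
2110^512 ≡ 296^2 = 87616 ≡ 1398 (mod 3919)
2110^774 = 2110^512 · 2110^256 · 2110^4 · 2110^2 ≡ 1398 · 296 · 1699 · 116 (mod 3919).
Accumulate the product:
1398 · 296 = 413808 ≡ 2313
2313 · 1699 = 3929787 ≡ 2949
2949 · 116 = 342084 ≡ 1131

1131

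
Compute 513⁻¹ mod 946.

745

Run the extended Euclidean algorithm:
946 = 1·513 + 433
513 = 1·433 + 80
433 = 5·80 + 33
80 = 2·33 + 14
33 = 2·14 + 5
14 = 2·5 + 4
5 = 1·4 + 1
4 = 4·1 + 0
gcd(513, 946) = 1, so the inverse exists.
Bézout: 1 = 109·946 − 201·513.
So 513⁻¹ ≡ −201 ≡ 745 (mod 946).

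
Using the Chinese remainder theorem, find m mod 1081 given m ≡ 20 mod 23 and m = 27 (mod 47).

23⁻¹ mod 47: 23*45 ≡ 1 (mod 47), so 23⁻¹ ≡ 45.
m = 20 + 23*((27 − 20)*45 mod 47) = 20 + 23*33 = 779.

779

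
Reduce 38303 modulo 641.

38303 = 59×641 + 484, so 38303 ≡ 484 (mod 641).

484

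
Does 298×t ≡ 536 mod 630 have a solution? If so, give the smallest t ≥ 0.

gcd(298, 630) = 2, and 2 | 536, so solutions exist.
Divide through by 2: 149×t ≡ 268 mod 315.
149⁻¹ ≡ 74 (mod 315).
t ≡ 74×268 ≡ 302 (mod 315).
The smallest non-negative solution is t = 302.

302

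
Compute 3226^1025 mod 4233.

By square-and-multiply:
3226^1 ≡ 3226 (mod 4233)
3226^2 ≡ 3226^2 = 10407076 ≡ 2362 (mod 4233)
3226^4 ≡ 2362^2 = 5579044 ≡ 4183 (mod 4233)
3226^8 ≡ 4183^2 = 17497489 ≡ 2500 (mod 4233)
3226^16 ≡ 2500^2 = 6250000 ≡ 2092 (mod 4233)
3226^32 ≡ 2092^2 = 4376464 ≡ 3775 (mod 4233)
3226^64 ≡ 3775^2 = 14250625 ≡ 2347 (mod 4233)
3226^128 ≡ 2347^2 = 5508409 ≡ 1276 (mod 4233)
3226^256 ≡ 1276^2 = 1628176 ≡ 2704 (mod 4233)
3226^512 ≡ 2704^2 = 7311616 ≡ 1225 (mod 4233)
3226^1024 ≡ 1225^2 = 1500625 ≡ 2143 (mod 4233)
3226^1025 = 3226^1024 · 3226^1 ≡ 2143 · 3226 (mod 4233).
2143 · 3226 = 6913318 ≡ 829 (mod 4233).

829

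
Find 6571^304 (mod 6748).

2893

304 in binary is 100110000, i.e. 304 = 256 + 32 + 16.
6571^1 ≡ 6571 (mod 6748)
6571^2 ≡ 6571^2 = 43178041 ≡ 4337 (mod 6748)
6571^4 ≡ 4337^2 = 18809569 ≡ 2893 (mod 6748)
6571^8 ≡ 2893^2 = 8369449 ≡ 1929 (mod 6748)
6571^16 ≡ 1929^2 = 3721041 ≡ 2893 (mod 6748)
6571^32 ≡ 2893^2 = 8369449 ≡ 1929 (mod 6748)
6571^64 ≡ 1929^2 = 3721041 ≡ 2893 (mod 6748)
6571^128 ≡ 2893^2 = 8369449 ≡ 1929 (mod 6748)
6571^256 ≡ 1929^2 = 3721041 ≡ 2893 (mod 6748)
6571^304 = 6571^256 · 6571^32 · 6571^16 ≡ 2893 · 1929 · 2893 (mod 6748).
Accumulate the product:
2893 · 1929 = 5580597 ≡ 1
1 · 2893 = 2893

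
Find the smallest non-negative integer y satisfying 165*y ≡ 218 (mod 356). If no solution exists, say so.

38

gcd(165, 356) = 1, so a unique solution mod 356 exists.
165⁻¹ ≡ 41 (mod 356).
y ≡ 41*218 ≡ 38 (mod 356).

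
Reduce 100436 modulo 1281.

100436 = 78*1281 + 518, so 100436 ≡ 518 (mod 1281).

518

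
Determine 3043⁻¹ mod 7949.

5342

7949 = 2*3043 + 1863
3043 = 1*1863 + 1180
1863 = 1*1180 + 683
1180 = 1*683 + 497
683 = 1*497 + 186
497 = 2*186 + 125
186 = 1*125 + 61
125 = 2*61 + 3
61 = 20*3 + 1
3 = 3*1 + 0
gcd(3043, 7949) = 1, so the inverse exists.
Back-substitute for 1:
1 = 1*61 − 20*3
  = −20*125 + 41*61
  = 41*186 − 61*125
  = −61*497 + 163*186
  = 163*683 − 224*497
  = −224*1180 + 387*683
  = 387*1863 − 611*1180
  = −611*3043 + 998*1863
  = 998*7949 − 2607*3043
So 3043⁻¹ ≡ −2607 ≡ 5342 (mod 7949).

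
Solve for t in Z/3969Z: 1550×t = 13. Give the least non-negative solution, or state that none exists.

gcd(1550, 3969) = 1, so a unique solution mod 3969 exists.
1550⁻¹ ≡ 950 (mod 3969).
t ≡ 950×13 ≡ 443 (mod 3969).

443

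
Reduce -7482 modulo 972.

294

-7482 = -8*972 + 294, so -7482 ≡ 294 (mod 972).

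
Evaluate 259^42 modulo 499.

256

Using repeated squaring:
42 in binary is 101010, i.e. 42 = 32 + 8 + 2.
259^1 ≡ 259 (mod 499)
259^2 ≡ 259^2 = 67081 ≡ 215 (mod 499)
259^4 ≡ 215^2 = 46225 ≡ 317 (mod 499)
259^8 ≡ 317^2 = 100489 ≡ 190 (mod 499)
259^16 ≡ 190^2 = 36100 ≡ 172 (mod 499)
259^32 ≡ 172^2 = 29584 ≡ 143 (mod 499)
259^42 = 259^32 · 259^8 · 259^2 ≡ 143 · 190 · 215 (mod 499).
Accumulate the product:
143 · 190 = 27170 ≡ 224
224 · 215 = 48160 ≡ 256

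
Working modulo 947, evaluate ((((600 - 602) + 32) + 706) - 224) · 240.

717

600 - 602 = -2 ≡ 945 (mod 947)
945 + 32 = 977 ≡ 30 (mod 947)
30 + 706 = 736
736 - 224 = 512
512 · 240 = 122880 ≡ 717 (mod 947)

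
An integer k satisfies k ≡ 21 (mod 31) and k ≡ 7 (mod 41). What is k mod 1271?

31⁻¹ mod 41: 31*4 ≡ 1 (mod 41), so 31⁻¹ ≡ 4.
k = 21 + 31*((7 − 21)*4 mod 41) = 21 + 31*26 = 827.
Check: 827 mod 31 = 21, 827 mod 41 = 7. ✓

827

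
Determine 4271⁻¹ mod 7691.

5287

7691 = 1×4271 + 3420
4271 = 1×3420 + 851
3420 = 4×851 + 16
851 = 53×16 + 3
16 = 5×3 + 1
3 = 3×1 + 0
gcd(4271, 7691) = 1, so the inverse exists.
Bézout: 1 = 1335×7691 − 2404×4271.
So 4271⁻¹ ≡ −2404 ≡ 5287 (mod 7691).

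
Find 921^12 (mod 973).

57

12 in binary is 1100, i.e. 12 = 8 + 4.
921^1 ≡ 921 (mod 973)
921^2 ≡ 921^2 = 848241 ≡ 758 (mod 973)
921^4 ≡ 758^2 = 574564 ≡ 494 (mod 973)
921^8 ≡ 494^2 = 244036 ≡ 786 (mod 973)
921^12 = 921^8 · 921^4 ≡ 786 · 494 (mod 973).
786 · 494 = 388284 ≡ 57 (mod 973).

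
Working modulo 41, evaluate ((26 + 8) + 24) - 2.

15

26 + 8 = 34
34 + 24 = 58 ≡ 17 (mod 41)
17 - 2 = 15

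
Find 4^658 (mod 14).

4

4^1 ≡ 4 (mod 14)
4^2 ≡ 4^2 = 16 ≡ 2 (mod 14)
4^4 ≡ 2^2 = 4 (mod 14)
4^8 ≡ 4^2 = 16 ≡ 2 (mod 14)
4^16 ≡ 2^2 = 4 (mod 14)
4^32 ≡ 4^2 = 16 ≡ 2 (mod 14)
4^64 ≡ 2^2 = 4 (mod 14)
4^128 ≡ 4^2 = 16 ≡ 2 (mod 14)
4^256 ≡ 2^2 = 4 (mod 14)
4^512 ≡ 4^2 = 16 ≡ 2 (mod 14)
4^658 = 4^512 × 4^128 × 4^16 × 4^2 ≡ 2 × 2 × 4 × 2 (mod 14).
Accumulate the product:
2 × 2 = 4
4 × 4 = 16 ≡ 2
2 × 2 = 4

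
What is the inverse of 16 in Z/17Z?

Run the extended Euclidean algorithm:
17 = 1*16 + 1
16 = 16*1 + 0
gcd(16, 17) = 1, so the inverse exists.
Back-substitute for 1:
1 = 1*17 − 1*16
So 16⁻¹ ≡ −1 ≡ 16 (mod 17).

16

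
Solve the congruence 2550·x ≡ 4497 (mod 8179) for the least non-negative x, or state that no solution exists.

5958

gcd(2550, 8179) = 1, so a unique solution mod 8179 exists.
2550⁻¹ ≡ 3788 (mod 8179).
x ≡ 3788·4497 ≡ 5958 (mod 8179).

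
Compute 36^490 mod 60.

36

Using repeated squaring:
490 in binary is 111101010, i.e. 490 = 256 + 128 + 64 + 32 + 8 + 2.
36^1 ≡ 36 (mod 60)
36^2 ≡ 36^2 = 1296 ≡ 36 (mod 60)
36^4 ≡ 36^2 = 1296 ≡ 36 (mod 60)
36^8 ≡ 36^2 = 1296 ≡ 36 (mod 60)
36^16 ≡ 36^2 = 1296 ≡ 36 (mod 60)
36^32 ≡ 36^2 = 1296 ≡ 36 (mod 60)
36^64 ≡ 36^2 = 1296 ≡ 36 (mod 60)
36^128 ≡ 36^2 = 1296 ≡ 36 (mod 60)
36^256 ≡ 36^2 = 1296 ≡ 36 (mod 60)
36^490 = 36^256 · 36^128 · 36^64 · 36^32 · 36^8 · 36^2 ≡ 36 · 36 · 36 · 36 · 36 · 36 (mod 60).
Accumulate the product:
36 · 36 = 1296 ≡ 36
36 · 36 = 1296 ≡ 36
36 · 36 = 1296 ≡ 36
36 · 36 = 1296 ≡ 36
36 · 36 = 1296 ≡ 36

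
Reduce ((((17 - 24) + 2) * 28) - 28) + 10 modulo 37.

27

17 - 24 = -7 ≡ 30 (mod 37)
30 + 2 = 32
32 * 28 = 896 ≡ 8 (mod 37)
8 - 28 = -20 ≡ 17 (mod 37)
17 + 10 = 27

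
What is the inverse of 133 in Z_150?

Run the extended Euclidean algorithm:
150 = 1×133 + 17
133 = 7×17 + 14
17 = 1×14 + 3
14 = 4×3 + 2
3 = 1×2 + 1
2 = 2×1 + 0
gcd(133, 150) = 1, so the inverse exists.
Back-substitute for 1:
1 = 1×3 − 1×2
  = −1×14 + 5×3
  = 5×17 − 6×14
  = −6×133 + 47×17
  = 47×150 − 53×133
So 133⁻¹ ≡ −53 ≡ 97 (mod 150).

97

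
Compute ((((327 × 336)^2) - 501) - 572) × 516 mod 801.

327 × 336 = 109872 ≡ 135 (mod 801)
(135)^2 ≡ 603 (mod 801)
603 - 501 = 102
102 - 572 = -470 ≡ 331 (mod 801)
331 × 516 = 170796 ≡ 183 (mod 801)

183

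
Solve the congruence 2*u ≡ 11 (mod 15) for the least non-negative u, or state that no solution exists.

13

gcd(2, 15) = 1, so a unique solution mod 15 exists.
2⁻¹ ≡ 8 (mod 15).
u ≡ 8*11 ≡ 13 (mod 15).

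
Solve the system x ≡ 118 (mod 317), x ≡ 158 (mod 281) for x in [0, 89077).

40060

317⁻¹ mod 281: 317×242 ≡ 1 (mod 281), so 317⁻¹ ≡ 242.
x = 118 + 317×((158 − 118)×242 mod 281) = 118 + 317×126 = 40060.
Check: 40060 mod 317 = 118, 40060 mod 281 = 158. ✓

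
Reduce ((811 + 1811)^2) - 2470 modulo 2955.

811 + 1811 = 2622
(2622)^2 ≡ 1554 (mod 2955)
1554 - 2470 = -916 ≡ 2039 (mod 2955)

2039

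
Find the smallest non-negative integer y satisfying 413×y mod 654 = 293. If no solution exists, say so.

gcd(413, 654) = 1, so a unique solution mod 654 exists.
413⁻¹ ≡ 635 (mod 654).
y ≡ 635×293 ≡ 319 (mod 654).

319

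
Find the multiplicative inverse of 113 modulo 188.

5

188 = 1×113 + 75
113 = 1×75 + 38
75 = 1×38 + 37
38 = 1×37 + 1
37 = 37×1 + 0
gcd(113, 188) = 1, so the inverse exists.
Back-substitute for 1:
1 = 1×38 − 1×37
  = −1×75 + 2×38
  = 2×113 − 3×75
  = −3×188 + 5×113
So 113⁻¹ ≡ 5 (mod 188).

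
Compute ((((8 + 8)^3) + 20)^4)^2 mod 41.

37

8 + 8 = 16
(16)^3 ≡ 37 (mod 41)
37 + 20 = 57 ≡ 16 (mod 41)
(16)^4 ≡ 18 (mod 41)
(18)^2 ≡ 37 (mod 41)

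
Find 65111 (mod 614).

27

65111 = 106×614 + 27, so 65111 ≡ 27 (mod 614).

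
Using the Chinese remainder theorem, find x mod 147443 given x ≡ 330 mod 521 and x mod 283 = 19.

521⁻¹ mod 283: 521×44 ≡ 1 (mod 283), so 521⁻¹ ≡ 44.
x = 330 + 521×((19 − 330)×44 mod 283) = 330 + 521×183 = 95673.

95673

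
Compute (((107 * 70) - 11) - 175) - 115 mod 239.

107 * 70 = 7490 ≡ 81 (mod 239)
81 - 11 = 70
70 - 175 = -105 ≡ 134 (mod 239)
134 - 115 = 19

19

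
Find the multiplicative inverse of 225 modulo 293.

293 = 1×225 + 68
225 = 3×68 + 21
68 = 3×21 + 5
21 = 4×5 + 1
5 = 5×1 + 0
gcd(225, 293) = 1, so the inverse exists.
Back-substitute for 1:
1 = 1×21 − 4×5
  = −4×68 + 13×21
  = 13×225 − 43×68
  = −43×293 + 56×225
So 225⁻¹ ≡ 56 (mod 293).

56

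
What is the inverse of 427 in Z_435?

435 = 1*427 + 8
427 = 53*8 + 3
8 = 2*3 + 2
3 = 1*2 + 1
2 = 2*1 + 0
gcd(427, 435) = 1, so the inverse exists.
Bézout: 1 = −160*435 + 163*427.
So 427⁻¹ ≡ 163 (mod 435).

163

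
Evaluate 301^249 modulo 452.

By square-and-multiply:
249 in binary is 11111001, i.e. 249 = 128 + 64 + 32 + 16 + 8 + 1.
301^1 ≡ 301 (mod 452)
301^2 ≡ 301^2 = 90601 ≡ 201 (mod 452)
301^4 ≡ 201^2 = 40401 ≡ 173 (mod 452)
301^8 ≡ 173^2 = 29929 ≡ 97 (mod 452)
301^16 ≡ 97^2 = 9409 ≡ 369 (mod 452)
301^32 ≡ 369^2 = 136161 ≡ 109 (mod 452)
301^64 ≡ 109^2 = 11881 ≡ 129 (mod 452)
301^128 ≡ 129^2 = 16641 ≡ 369 (mod 452)
301^249 = 301^128 × 301^64 × 301^32 × 301^16 × 301^8 × 301^1 ≡ 369 × 129 × 109 × 369 × 97 × 301 (mod 452).
Accumulate the product:
369 × 129 = 47601 ≡ 141
141 × 109 = 15369 ≡ 1
1 × 369 = 369
369 × 97 = 35793 ≡ 85
85 × 301 = 25585 ≡ 273

273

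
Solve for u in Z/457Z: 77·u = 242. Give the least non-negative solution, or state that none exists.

gcd(77, 457) = 1, so a unique solution mod 457 exists.
77⁻¹ ≡ 184 (mod 457).
u ≡ 184·242 ≡ 199 (mod 457).

199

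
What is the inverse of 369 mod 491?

Run the extended Euclidean algorithm:
491 = 1·369 + 122
369 = 3·122 + 3
122 = 40·3 + 2
3 = 1·2 + 1
2 = 2·1 + 0
gcd(369, 491) = 1, so the inverse exists.
Bézout: 1 = −124·491 + 165·369.
So 369⁻¹ ≡ 165 (mod 491).

165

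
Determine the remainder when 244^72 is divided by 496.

By square-and-multiply:
72 in binary is 1001000, i.e. 72 = 64 + 8.
244^1 ≡ 244 (mod 496)
244^2 ≡ 244^2 = 59536 ≡ 16 (mod 496)
244^4 ≡ 16^2 = 256 (mod 496)
244^8 ≡ 256^2 = 65536 ≡ 64 (mod 496)
244^16 ≡ 64^2 = 4096 ≡ 128 (mod 496)
244^32 ≡ 128^2 = 16384 ≡ 16 (mod 496)
244^64 ≡ 16^2 = 256 (mod 496)
244^72 = 244^64 × 244^8 ≡ 256 × 64 (mod 496).
256 × 64 = 16384 ≡ 16 (mod 496).

16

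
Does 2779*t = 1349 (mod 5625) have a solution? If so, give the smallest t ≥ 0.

5081

gcd(2779, 5625) = 1, so a unique solution mod 5625 exists.
2779⁻¹ ≡ 3694 (mod 5625).
t ≡ 3694*1349 ≡ 5081 (mod 5625).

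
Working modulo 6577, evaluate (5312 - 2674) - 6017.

3198

5312 - 2674 = 2638
2638 - 6017 = -3379 ≡ 3198 (mod 6577)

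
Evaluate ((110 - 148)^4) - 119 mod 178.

110 - 148 = -38 ≡ 140 (mod 178)
(140)^4 ≡ 44 (mod 178)
44 - 119 = -75 ≡ 103 (mod 178)

103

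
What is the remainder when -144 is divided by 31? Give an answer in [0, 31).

-144 = -5·31 + 11, so -144 ≡ 11 (mod 31).

11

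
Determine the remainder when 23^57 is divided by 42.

57 in binary is 111001, i.e. 57 = 32 + 16 + 8 + 1.
23^1 ≡ 23 (mod 42)
23^2 ≡ 23^2 = 529 ≡ 25 (mod 42)
23^4 ≡ 25^2 = 625 ≡ 37 (mod 42)
23^8 ≡ 37^2 = 1369 ≡ 25 (mod 42)
23^16 ≡ 25^2 = 625 ≡ 37 (mod 42)
23^32 ≡ 37^2 = 1369 ≡ 25 (mod 42)
23^57 = 23^32 × 23^16 × 23^8 × 23^1 ≡ 25 × 37 × 25 × 23 (mod 42).
Accumulate the product:
25 × 37 = 925 ≡ 1
1 × 25 = 25
25 × 23 = 575 ≡ 29

29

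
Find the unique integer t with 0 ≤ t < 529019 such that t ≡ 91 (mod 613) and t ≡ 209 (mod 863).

287588

613⁻¹ mod 863: 613×611 ≡ 1 (mod 863), so 613⁻¹ ≡ 611.
t = 91 + 613×((209 − 91)×611 mod 863) = 91 + 613×469 = 287588.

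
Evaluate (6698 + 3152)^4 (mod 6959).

966

6698 + 3152 = 9850 ≡ 2891 (mod 6959)
(2891)^4 ≡ 966 (mod 6959)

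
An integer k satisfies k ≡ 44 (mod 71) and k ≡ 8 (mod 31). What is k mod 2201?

71⁻¹ mod 31: 71·7 ≡ 1 (mod 31), so 71⁻¹ ≡ 7.
k = 44 + 71·((8 − 44)·7 mod 31) = 44 + 71·27 = 1961.
Check: 1961 mod 71 = 44, 1961 mod 31 = 8. ✓

1961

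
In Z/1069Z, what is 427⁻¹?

By the extended Euclidean algorithm:
1069 = 2×427 + 215
427 = 1×215 + 212
215 = 1×212 + 3
212 = 70×3 + 2
3 = 1×2 + 1
2 = 2×1 + 0
gcd(427, 1069) = 1, so the inverse exists.
Back-substitute for 1:
1 = 1×3 − 1×2
  = −1×212 + 71×3
  = 71×215 − 72×212
  = −72×427 + 143×215
  = 143×1069 − 358×427
So 427⁻¹ ≡ −358 ≡ 711 (mod 1069).

711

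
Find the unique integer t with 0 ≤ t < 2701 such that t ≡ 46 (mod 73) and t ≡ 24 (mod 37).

1652

73⁻¹ mod 37: 73×36 ≡ 1 (mod 37), so 73⁻¹ ≡ 36.
t = 46 + 73×((24 − 46)×36 mod 37) = 46 + 73×22 = 1652.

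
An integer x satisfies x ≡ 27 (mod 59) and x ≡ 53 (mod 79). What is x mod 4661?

59⁻¹ mod 79: 59*75 ≡ 1 (mod 79), so 59⁻¹ ≡ 75.
x = 27 + 59*((53 − 27)*75 mod 79) = 27 + 59*54 = 3213.
Check: 3213 mod 59 = 27, 3213 mod 79 = 53. ✓

3213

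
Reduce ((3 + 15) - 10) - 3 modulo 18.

5

3 + 15 = 18 ≡ 0 (mod 18)
0 - 10 = -10 ≡ 8 (mod 18)
8 - 3 = 5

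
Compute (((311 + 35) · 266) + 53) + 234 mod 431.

311 + 35 = 346
346 · 266 = 92036 ≡ 233 (mod 431)
233 + 53 = 286
286 + 234 = 520 ≡ 89 (mod 431)

89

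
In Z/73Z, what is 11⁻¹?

Run the extended Euclidean algorithm:
73 = 6*11 + 7
11 = 1*7 + 4
7 = 1*4 + 3
4 = 1*3 + 1
3 = 3*1 + 0
gcd(11, 73) = 1, so the inverse exists.
Bézout: 1 = −3*73 + 20*11.
So 11⁻¹ ≡ 20 (mod 73).

20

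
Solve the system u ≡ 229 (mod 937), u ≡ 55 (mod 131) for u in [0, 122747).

78000

937⁻¹ mod 131: 937×59 ≡ 1 (mod 131), so 937⁻¹ ≡ 59.
u = 229 + 937×((55 − 229)×59 mod 131) = 229 + 937×83 = 78000.
Check: 78000 mod 937 = 229, 78000 mod 131 = 55. ✓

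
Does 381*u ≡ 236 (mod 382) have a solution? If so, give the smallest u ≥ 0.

gcd(381, 382) = 1, so a unique solution mod 382 exists.
381⁻¹ ≡ 381 (mod 382).
u ≡ 381*236 ≡ 146 (mod 382).

146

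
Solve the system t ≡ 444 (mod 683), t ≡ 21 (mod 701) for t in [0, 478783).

683⁻¹ mod 701: 683·662 ≡ 1 (mod 701), so 683⁻¹ ≡ 662.
t = 444 + 683·((21 − 444)·662 mod 701) = 444 + 683·374 = 255886.

255886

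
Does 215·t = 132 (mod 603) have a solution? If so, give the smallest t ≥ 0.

gcd(215, 603) = 1, so a unique solution mod 603 exists.
215⁻¹ ≡ 359 (mod 603).
t ≡ 359·132 ≡ 354 (mod 603).

354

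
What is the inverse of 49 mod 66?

66 = 1·49 + 17
49 = 2·17 + 15
17 = 1·15 + 2
15 = 7·2 + 1
2 = 2·1 + 0
gcd(49, 66) = 1, so the inverse exists.
Bézout: 1 = −23·66 + 31·49.
So 49⁻¹ ≡ 31 (mod 66).

31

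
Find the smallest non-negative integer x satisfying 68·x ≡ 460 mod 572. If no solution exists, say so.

32

gcd(68, 572) = 4, and 4 | 460, so solutions exist.
Divide through by 4: 17·x ≡ 115 mod 143.
17⁻¹ ≡ 101 (mod 143).
x ≡ 101·115 ≡ 32 (mod 143).
The smallest non-negative solution is x = 32.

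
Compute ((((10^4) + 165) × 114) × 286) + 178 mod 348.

(10)^4 ≡ 256 (mod 348)
256 + 165 = 421 ≡ 73 (mod 348)
73 × 114 = 8322 ≡ 318 (mod 348)
318 × 286 = 90948 ≡ 120 (mod 348)
120 + 178 = 298

298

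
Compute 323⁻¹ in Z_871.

240

871 = 2*323 + 225
323 = 1*225 + 98
225 = 2*98 + 29
98 = 3*29 + 11
29 = 2*11 + 7
11 = 1*7 + 4
7 = 1*4 + 3
4 = 1*3 + 1
3 = 3*1 + 0
gcd(323, 871) = 1, so the inverse exists.
Bézout: 1 = −89*871 + 240*323.
So 323⁻¹ ≡ 240 (mod 871).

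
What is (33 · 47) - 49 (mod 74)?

33 · 47 = 1551 ≡ 71 (mod 74)
71 - 49 = 22

22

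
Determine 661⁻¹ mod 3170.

681

Run the extended Euclidean algorithm:
3170 = 4·661 + 526
661 = 1·526 + 135
526 = 3·135 + 121
135 = 1·121 + 14
121 = 8·14 + 9
14 = 1·9 + 5
9 = 1·5 + 4
5 = 1·4 + 1
4 = 4·1 + 0
gcd(661, 3170) = 1, so the inverse exists.
Bézout: 1 = −142·3170 + 681·661.
So 661⁻¹ ≡ 681 (mod 3170).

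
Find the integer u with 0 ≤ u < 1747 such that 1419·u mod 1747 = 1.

1747 = 1*1419 + 328
1419 = 4*328 + 107
328 = 3*107 + 7
107 = 15*7 + 2
7 = 3*2 + 1
2 = 2*1 + 0
gcd(1419, 1747) = 1, so the inverse exists.
Back-substitute for 1:
1 = 1*7 − 3*2
  = −3*107 + 46*7
  = 46*328 − 141*107
  = −141*1419 + 610*328
  = 610*1747 − 751*1419
So 1419⁻¹ ≡ −751 ≡ 996 (mod 1747).

996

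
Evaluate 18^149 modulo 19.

18

149 in binary is 10010101, i.e. 149 = 128 + 16 + 4 + 1.
18^1 ≡ 18 (mod 19)
18^2 ≡ 18^2 = 324 ≡ 1 (mod 19)
18^4 ≡ 1^2 = 1 (mod 19)
18^8 ≡ 1^2 = 1 (mod 19)
18^16 ≡ 1^2 = 1 (mod 19)
18^32 ≡ 1^2 = 1 (mod 19)
18^64 ≡ 1^2 = 1 (mod 19)
18^128 ≡ 1^2 = 1 (mod 19)
18^149 = 18^128 * 18^16 * 18^4 * 18^1 ≡ 1 * 1 * 1 * 18 (mod 19).
Accumulate the product:
1 * 1 = 1
1 * 1 = 1
1 * 18 = 18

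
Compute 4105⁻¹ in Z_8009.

Apply the Euclidean algorithm and back-substitute:
8009 = 1·4105 + 3904
4105 = 1·3904 + 201
3904 = 19·201 + 85
201 = 2·85 + 31
85 = 2·31 + 23
31 = 1·23 + 8
23 = 2·8 + 7
8 = 1·7 + 1
7 = 7·1 + 0
gcd(4105, 8009) = 1, so the inverse exists.
Back-substitute for 1:
1 = 1·8 − 1·7
  = −1·23 + 3·8
  = 3·31 − 4·23
  = −4·85 + 11·31
  = 11·201 − 26·85
  = −26·3904 + 505·201
  = 505·4105 − 531·3904
  = −531·8009 + 1036·4105
So 4105⁻¹ ≡ 1036 (mod 8009).

1036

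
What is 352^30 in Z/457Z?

Using repeated squaring:
30 in binary is 11110, i.e. 30 = 16 + 8 + 4 + 2.
352^1 ≡ 352 (mod 457)
352^2 ≡ 352^2 = 123904 ≡ 57 (mod 457)
352^4 ≡ 57^2 = 3249 ≡ 50 (mod 457)
352^8 ≡ 50^2 = 2500 ≡ 215 (mod 457)
352^16 ≡ 215^2 = 46225 ≡ 68 (mod 457)
352^30 = 352^16 × 352^8 × 352^4 × 352^2 ≡ 68 × 215 × 50 × 57 (mod 457).
Accumulate the product:
68 × 215 = 14620 ≡ 453
453 × 50 = 22650 ≡ 257
257 × 57 = 14649 ≡ 25

25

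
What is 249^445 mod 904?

849

445 in binary is 110111101, i.e. 445 = 256 + 128 + 32 + 16 + 8 + 4 + 1.
249^1 ≡ 249 (mod 904)
249^2 ≡ 249^2 = 62001 ≡ 529 (mod 904)
249^4 ≡ 529^2 = 279841 ≡ 505 (mod 904)
249^8 ≡ 505^2 = 255025 ≡ 97 (mod 904)
249^16 ≡ 97^2 = 9409 ≡ 369 (mod 904)
249^32 ≡ 369^2 = 136161 ≡ 561 (mod 904)
249^64 ≡ 561^2 = 314721 ≡ 129 (mod 904)
249^128 ≡ 129^2 = 16641 ≡ 369 (mod 904)
249^256 ≡ 369^2 = 136161 ≡ 561 (mod 904)
249^445 = 249^256 * 249^128 * 249^32 * 249^16 * 249^8 * 249^4 * 249^1 ≡ 561 * 369 * 561 * 369 * 97 * 505 * 249 (mod 904).
Accumulate the product:
561 * 369 = 207009 ≡ 897
897 * 561 = 503217 ≡ 593
593 * 369 = 218817 ≡ 49
49 * 97 = 4753 ≡ 233
233 * 505 = 117665 ≡ 145
145 * 249 = 36105 ≡ 849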